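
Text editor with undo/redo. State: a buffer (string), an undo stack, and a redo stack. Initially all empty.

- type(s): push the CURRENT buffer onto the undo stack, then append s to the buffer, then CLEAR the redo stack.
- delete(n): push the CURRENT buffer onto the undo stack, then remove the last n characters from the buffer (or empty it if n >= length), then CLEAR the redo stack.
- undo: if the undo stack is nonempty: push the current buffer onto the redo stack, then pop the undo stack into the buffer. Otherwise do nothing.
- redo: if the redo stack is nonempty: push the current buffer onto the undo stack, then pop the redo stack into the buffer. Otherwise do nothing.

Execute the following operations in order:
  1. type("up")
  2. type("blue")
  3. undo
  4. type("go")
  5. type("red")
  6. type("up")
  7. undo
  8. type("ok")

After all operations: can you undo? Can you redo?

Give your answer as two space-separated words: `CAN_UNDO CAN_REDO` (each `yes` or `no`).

After op 1 (type): buf='up' undo_depth=1 redo_depth=0
After op 2 (type): buf='upblue' undo_depth=2 redo_depth=0
After op 3 (undo): buf='up' undo_depth=1 redo_depth=1
After op 4 (type): buf='upgo' undo_depth=2 redo_depth=0
After op 5 (type): buf='upgored' undo_depth=3 redo_depth=0
After op 6 (type): buf='upgoredup' undo_depth=4 redo_depth=0
After op 7 (undo): buf='upgored' undo_depth=3 redo_depth=1
After op 8 (type): buf='upgoredok' undo_depth=4 redo_depth=0

Answer: yes no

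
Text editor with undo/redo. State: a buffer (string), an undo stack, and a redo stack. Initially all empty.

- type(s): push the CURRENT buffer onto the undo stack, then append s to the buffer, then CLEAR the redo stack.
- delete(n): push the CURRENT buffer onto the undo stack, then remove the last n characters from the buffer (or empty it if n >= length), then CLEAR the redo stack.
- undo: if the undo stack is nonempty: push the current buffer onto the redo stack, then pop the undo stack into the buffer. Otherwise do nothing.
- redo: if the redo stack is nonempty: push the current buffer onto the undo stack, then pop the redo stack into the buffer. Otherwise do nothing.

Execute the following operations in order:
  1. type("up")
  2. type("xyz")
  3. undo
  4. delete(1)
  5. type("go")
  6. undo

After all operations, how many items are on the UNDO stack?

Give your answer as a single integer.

After op 1 (type): buf='up' undo_depth=1 redo_depth=0
After op 2 (type): buf='upxyz' undo_depth=2 redo_depth=0
After op 3 (undo): buf='up' undo_depth=1 redo_depth=1
After op 4 (delete): buf='u' undo_depth=2 redo_depth=0
After op 5 (type): buf='ugo' undo_depth=3 redo_depth=0
After op 6 (undo): buf='u' undo_depth=2 redo_depth=1

Answer: 2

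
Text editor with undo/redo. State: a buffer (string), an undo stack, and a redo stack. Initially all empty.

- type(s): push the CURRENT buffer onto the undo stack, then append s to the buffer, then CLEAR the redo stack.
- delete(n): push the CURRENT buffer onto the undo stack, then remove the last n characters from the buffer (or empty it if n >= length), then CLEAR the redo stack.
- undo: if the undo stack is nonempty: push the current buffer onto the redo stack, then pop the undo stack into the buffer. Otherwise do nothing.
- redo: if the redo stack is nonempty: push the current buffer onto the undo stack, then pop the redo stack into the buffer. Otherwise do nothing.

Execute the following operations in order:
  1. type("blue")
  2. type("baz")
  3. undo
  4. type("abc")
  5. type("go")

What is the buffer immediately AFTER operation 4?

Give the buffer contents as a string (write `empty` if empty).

After op 1 (type): buf='blue' undo_depth=1 redo_depth=0
After op 2 (type): buf='bluebaz' undo_depth=2 redo_depth=0
After op 3 (undo): buf='blue' undo_depth=1 redo_depth=1
After op 4 (type): buf='blueabc' undo_depth=2 redo_depth=0

Answer: blueabc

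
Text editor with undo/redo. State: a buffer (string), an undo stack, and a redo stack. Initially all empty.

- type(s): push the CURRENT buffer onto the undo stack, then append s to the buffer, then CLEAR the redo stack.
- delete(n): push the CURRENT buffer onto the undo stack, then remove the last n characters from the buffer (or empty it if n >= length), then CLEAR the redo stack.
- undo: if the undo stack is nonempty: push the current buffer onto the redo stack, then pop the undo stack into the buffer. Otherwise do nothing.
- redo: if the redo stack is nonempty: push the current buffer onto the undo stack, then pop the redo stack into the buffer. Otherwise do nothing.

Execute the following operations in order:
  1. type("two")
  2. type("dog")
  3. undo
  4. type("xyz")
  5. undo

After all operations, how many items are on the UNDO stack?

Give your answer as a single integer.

Answer: 1

Derivation:
After op 1 (type): buf='two' undo_depth=1 redo_depth=0
After op 2 (type): buf='twodog' undo_depth=2 redo_depth=0
After op 3 (undo): buf='two' undo_depth=1 redo_depth=1
After op 4 (type): buf='twoxyz' undo_depth=2 redo_depth=0
After op 5 (undo): buf='two' undo_depth=1 redo_depth=1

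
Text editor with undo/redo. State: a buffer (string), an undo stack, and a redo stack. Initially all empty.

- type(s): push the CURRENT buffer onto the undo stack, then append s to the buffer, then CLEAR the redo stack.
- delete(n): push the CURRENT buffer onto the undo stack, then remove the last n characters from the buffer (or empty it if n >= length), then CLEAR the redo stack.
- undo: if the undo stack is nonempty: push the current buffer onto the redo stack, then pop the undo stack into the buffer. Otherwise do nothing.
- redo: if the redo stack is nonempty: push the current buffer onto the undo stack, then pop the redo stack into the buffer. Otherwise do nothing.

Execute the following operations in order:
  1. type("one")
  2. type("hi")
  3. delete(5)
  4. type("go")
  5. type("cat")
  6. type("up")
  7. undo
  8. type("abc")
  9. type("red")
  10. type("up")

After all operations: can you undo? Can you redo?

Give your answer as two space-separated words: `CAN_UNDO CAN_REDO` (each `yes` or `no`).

After op 1 (type): buf='one' undo_depth=1 redo_depth=0
After op 2 (type): buf='onehi' undo_depth=2 redo_depth=0
After op 3 (delete): buf='(empty)' undo_depth=3 redo_depth=0
After op 4 (type): buf='go' undo_depth=4 redo_depth=0
After op 5 (type): buf='gocat' undo_depth=5 redo_depth=0
After op 6 (type): buf='gocatup' undo_depth=6 redo_depth=0
After op 7 (undo): buf='gocat' undo_depth=5 redo_depth=1
After op 8 (type): buf='gocatabc' undo_depth=6 redo_depth=0
After op 9 (type): buf='gocatabcred' undo_depth=7 redo_depth=0
After op 10 (type): buf='gocatabcredup' undo_depth=8 redo_depth=0

Answer: yes no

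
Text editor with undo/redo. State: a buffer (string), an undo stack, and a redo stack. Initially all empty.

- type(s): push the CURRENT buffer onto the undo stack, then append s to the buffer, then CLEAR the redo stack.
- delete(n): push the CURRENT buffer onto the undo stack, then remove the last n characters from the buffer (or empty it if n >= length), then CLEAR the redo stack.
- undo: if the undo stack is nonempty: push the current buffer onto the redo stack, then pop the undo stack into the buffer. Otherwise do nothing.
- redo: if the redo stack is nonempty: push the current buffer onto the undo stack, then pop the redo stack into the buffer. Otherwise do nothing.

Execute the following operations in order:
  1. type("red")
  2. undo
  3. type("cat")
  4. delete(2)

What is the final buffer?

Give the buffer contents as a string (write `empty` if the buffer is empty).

Answer: c

Derivation:
After op 1 (type): buf='red' undo_depth=1 redo_depth=0
After op 2 (undo): buf='(empty)' undo_depth=0 redo_depth=1
After op 3 (type): buf='cat' undo_depth=1 redo_depth=0
After op 4 (delete): buf='c' undo_depth=2 redo_depth=0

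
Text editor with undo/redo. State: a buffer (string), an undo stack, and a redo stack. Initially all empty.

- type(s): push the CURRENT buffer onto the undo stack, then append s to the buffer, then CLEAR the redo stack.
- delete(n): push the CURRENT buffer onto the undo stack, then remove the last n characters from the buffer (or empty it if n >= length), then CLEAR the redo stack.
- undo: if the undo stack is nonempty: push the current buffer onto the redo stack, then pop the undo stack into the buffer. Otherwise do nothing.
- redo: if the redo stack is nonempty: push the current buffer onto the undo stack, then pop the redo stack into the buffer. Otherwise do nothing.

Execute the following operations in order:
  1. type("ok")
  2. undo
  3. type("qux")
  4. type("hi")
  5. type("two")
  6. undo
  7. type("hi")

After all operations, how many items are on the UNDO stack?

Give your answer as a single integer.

After op 1 (type): buf='ok' undo_depth=1 redo_depth=0
After op 2 (undo): buf='(empty)' undo_depth=0 redo_depth=1
After op 3 (type): buf='qux' undo_depth=1 redo_depth=0
After op 4 (type): buf='quxhi' undo_depth=2 redo_depth=0
After op 5 (type): buf='quxhitwo' undo_depth=3 redo_depth=0
After op 6 (undo): buf='quxhi' undo_depth=2 redo_depth=1
After op 7 (type): buf='quxhihi' undo_depth=3 redo_depth=0

Answer: 3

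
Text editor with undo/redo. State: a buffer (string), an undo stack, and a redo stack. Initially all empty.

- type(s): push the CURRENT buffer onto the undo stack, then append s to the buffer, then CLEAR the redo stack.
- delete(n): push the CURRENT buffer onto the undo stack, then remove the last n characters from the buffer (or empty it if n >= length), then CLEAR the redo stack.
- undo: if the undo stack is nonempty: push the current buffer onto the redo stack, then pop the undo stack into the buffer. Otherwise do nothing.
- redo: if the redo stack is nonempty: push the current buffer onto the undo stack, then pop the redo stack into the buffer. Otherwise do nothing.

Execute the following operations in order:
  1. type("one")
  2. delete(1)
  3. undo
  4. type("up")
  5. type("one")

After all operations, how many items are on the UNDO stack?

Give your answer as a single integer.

After op 1 (type): buf='one' undo_depth=1 redo_depth=0
After op 2 (delete): buf='on' undo_depth=2 redo_depth=0
After op 3 (undo): buf='one' undo_depth=1 redo_depth=1
After op 4 (type): buf='oneup' undo_depth=2 redo_depth=0
After op 5 (type): buf='oneupone' undo_depth=3 redo_depth=0

Answer: 3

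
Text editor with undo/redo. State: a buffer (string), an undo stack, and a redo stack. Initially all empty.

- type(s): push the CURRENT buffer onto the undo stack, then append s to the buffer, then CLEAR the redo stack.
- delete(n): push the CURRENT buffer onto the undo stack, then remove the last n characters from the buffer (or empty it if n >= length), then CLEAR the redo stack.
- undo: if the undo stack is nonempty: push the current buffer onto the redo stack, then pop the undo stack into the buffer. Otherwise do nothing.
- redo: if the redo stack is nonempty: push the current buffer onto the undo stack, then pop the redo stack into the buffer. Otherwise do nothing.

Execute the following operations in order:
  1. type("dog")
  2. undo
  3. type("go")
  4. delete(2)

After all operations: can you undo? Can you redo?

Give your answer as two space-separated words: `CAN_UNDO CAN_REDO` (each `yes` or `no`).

Answer: yes no

Derivation:
After op 1 (type): buf='dog' undo_depth=1 redo_depth=0
After op 2 (undo): buf='(empty)' undo_depth=0 redo_depth=1
After op 3 (type): buf='go' undo_depth=1 redo_depth=0
After op 4 (delete): buf='(empty)' undo_depth=2 redo_depth=0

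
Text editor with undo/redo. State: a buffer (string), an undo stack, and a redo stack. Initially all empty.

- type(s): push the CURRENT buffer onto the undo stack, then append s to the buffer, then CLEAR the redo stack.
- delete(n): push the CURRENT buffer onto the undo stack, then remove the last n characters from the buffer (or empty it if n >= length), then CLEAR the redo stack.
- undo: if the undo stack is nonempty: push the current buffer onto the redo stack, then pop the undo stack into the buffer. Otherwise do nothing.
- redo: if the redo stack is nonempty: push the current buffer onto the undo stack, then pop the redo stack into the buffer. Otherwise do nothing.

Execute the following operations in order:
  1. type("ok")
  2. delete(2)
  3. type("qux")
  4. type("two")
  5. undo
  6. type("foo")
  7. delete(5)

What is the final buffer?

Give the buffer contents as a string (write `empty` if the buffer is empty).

After op 1 (type): buf='ok' undo_depth=1 redo_depth=0
After op 2 (delete): buf='(empty)' undo_depth=2 redo_depth=0
After op 3 (type): buf='qux' undo_depth=3 redo_depth=0
After op 4 (type): buf='quxtwo' undo_depth=4 redo_depth=0
After op 5 (undo): buf='qux' undo_depth=3 redo_depth=1
After op 6 (type): buf='quxfoo' undo_depth=4 redo_depth=0
After op 7 (delete): buf='q' undo_depth=5 redo_depth=0

Answer: q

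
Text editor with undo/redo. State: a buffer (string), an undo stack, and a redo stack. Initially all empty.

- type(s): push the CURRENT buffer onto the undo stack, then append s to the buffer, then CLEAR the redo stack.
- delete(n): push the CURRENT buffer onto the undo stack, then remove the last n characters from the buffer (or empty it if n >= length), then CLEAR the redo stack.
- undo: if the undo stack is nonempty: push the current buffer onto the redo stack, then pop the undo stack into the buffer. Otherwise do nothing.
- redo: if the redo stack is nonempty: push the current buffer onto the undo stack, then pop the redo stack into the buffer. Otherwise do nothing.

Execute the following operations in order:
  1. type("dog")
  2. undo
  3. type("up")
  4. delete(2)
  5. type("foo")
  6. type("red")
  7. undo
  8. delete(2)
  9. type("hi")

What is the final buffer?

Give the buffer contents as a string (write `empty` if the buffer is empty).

Answer: fhi

Derivation:
After op 1 (type): buf='dog' undo_depth=1 redo_depth=0
After op 2 (undo): buf='(empty)' undo_depth=0 redo_depth=1
After op 3 (type): buf='up' undo_depth=1 redo_depth=0
After op 4 (delete): buf='(empty)' undo_depth=2 redo_depth=0
After op 5 (type): buf='foo' undo_depth=3 redo_depth=0
After op 6 (type): buf='foored' undo_depth=4 redo_depth=0
After op 7 (undo): buf='foo' undo_depth=3 redo_depth=1
After op 8 (delete): buf='f' undo_depth=4 redo_depth=0
After op 9 (type): buf='fhi' undo_depth=5 redo_depth=0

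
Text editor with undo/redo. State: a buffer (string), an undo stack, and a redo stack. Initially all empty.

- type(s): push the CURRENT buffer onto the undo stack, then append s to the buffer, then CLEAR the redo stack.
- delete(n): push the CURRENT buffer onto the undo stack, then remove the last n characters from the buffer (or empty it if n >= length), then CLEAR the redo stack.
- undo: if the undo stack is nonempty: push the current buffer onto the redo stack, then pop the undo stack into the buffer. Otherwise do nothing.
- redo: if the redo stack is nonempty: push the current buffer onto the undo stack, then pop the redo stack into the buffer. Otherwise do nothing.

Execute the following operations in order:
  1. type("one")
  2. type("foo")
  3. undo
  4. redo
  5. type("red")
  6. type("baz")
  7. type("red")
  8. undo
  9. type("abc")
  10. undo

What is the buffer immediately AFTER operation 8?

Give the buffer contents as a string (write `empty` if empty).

Answer: onefooredbaz

Derivation:
After op 1 (type): buf='one' undo_depth=1 redo_depth=0
After op 2 (type): buf='onefoo' undo_depth=2 redo_depth=0
After op 3 (undo): buf='one' undo_depth=1 redo_depth=1
After op 4 (redo): buf='onefoo' undo_depth=2 redo_depth=0
After op 5 (type): buf='onefoored' undo_depth=3 redo_depth=0
After op 6 (type): buf='onefooredbaz' undo_depth=4 redo_depth=0
After op 7 (type): buf='onefooredbazred' undo_depth=5 redo_depth=0
After op 8 (undo): buf='onefooredbaz' undo_depth=4 redo_depth=1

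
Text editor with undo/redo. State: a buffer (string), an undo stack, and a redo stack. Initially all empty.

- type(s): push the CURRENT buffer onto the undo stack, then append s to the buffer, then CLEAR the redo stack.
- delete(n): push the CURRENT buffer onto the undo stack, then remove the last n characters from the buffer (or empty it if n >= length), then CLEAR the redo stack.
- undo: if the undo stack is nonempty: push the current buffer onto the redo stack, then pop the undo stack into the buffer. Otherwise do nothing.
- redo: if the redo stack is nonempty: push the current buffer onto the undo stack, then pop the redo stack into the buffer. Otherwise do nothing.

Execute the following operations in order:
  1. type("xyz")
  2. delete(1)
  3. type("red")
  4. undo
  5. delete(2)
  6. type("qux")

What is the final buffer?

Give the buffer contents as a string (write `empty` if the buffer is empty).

After op 1 (type): buf='xyz' undo_depth=1 redo_depth=0
After op 2 (delete): buf='xy' undo_depth=2 redo_depth=0
After op 3 (type): buf='xyred' undo_depth=3 redo_depth=0
After op 4 (undo): buf='xy' undo_depth=2 redo_depth=1
After op 5 (delete): buf='(empty)' undo_depth=3 redo_depth=0
After op 6 (type): buf='qux' undo_depth=4 redo_depth=0

Answer: qux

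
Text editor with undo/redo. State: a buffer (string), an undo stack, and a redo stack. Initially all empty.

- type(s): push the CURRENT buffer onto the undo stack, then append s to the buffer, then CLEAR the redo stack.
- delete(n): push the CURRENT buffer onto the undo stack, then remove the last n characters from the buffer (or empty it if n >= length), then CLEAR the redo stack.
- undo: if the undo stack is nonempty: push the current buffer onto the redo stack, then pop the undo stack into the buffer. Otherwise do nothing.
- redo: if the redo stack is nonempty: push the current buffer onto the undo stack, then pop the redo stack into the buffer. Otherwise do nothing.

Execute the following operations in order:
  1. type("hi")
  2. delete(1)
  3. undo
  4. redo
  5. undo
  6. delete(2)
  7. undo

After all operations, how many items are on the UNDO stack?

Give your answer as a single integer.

After op 1 (type): buf='hi' undo_depth=1 redo_depth=0
After op 2 (delete): buf='h' undo_depth=2 redo_depth=0
After op 3 (undo): buf='hi' undo_depth=1 redo_depth=1
After op 4 (redo): buf='h' undo_depth=2 redo_depth=0
After op 5 (undo): buf='hi' undo_depth=1 redo_depth=1
After op 6 (delete): buf='(empty)' undo_depth=2 redo_depth=0
After op 7 (undo): buf='hi' undo_depth=1 redo_depth=1

Answer: 1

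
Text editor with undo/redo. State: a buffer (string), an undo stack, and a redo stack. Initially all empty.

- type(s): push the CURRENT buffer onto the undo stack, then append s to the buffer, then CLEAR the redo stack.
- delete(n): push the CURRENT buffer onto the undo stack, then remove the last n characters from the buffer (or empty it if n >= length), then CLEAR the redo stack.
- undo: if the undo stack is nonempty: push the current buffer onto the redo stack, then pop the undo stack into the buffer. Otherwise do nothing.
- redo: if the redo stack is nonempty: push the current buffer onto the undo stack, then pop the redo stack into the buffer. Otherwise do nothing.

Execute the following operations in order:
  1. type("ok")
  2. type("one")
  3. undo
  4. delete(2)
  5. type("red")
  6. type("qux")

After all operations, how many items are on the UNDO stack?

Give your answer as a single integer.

After op 1 (type): buf='ok' undo_depth=1 redo_depth=0
After op 2 (type): buf='okone' undo_depth=2 redo_depth=0
After op 3 (undo): buf='ok' undo_depth=1 redo_depth=1
After op 4 (delete): buf='(empty)' undo_depth=2 redo_depth=0
After op 5 (type): buf='red' undo_depth=3 redo_depth=0
After op 6 (type): buf='redqux' undo_depth=4 redo_depth=0

Answer: 4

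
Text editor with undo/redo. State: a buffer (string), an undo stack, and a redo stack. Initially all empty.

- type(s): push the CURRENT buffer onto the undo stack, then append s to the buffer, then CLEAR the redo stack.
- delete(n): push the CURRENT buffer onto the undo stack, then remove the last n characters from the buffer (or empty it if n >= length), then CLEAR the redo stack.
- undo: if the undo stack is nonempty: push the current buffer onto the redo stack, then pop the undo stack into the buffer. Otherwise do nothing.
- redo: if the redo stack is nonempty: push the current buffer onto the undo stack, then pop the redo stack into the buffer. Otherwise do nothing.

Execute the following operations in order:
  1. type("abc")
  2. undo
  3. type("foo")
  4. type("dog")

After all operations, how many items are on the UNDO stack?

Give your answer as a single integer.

After op 1 (type): buf='abc' undo_depth=1 redo_depth=0
After op 2 (undo): buf='(empty)' undo_depth=0 redo_depth=1
After op 3 (type): buf='foo' undo_depth=1 redo_depth=0
After op 4 (type): buf='foodog' undo_depth=2 redo_depth=0

Answer: 2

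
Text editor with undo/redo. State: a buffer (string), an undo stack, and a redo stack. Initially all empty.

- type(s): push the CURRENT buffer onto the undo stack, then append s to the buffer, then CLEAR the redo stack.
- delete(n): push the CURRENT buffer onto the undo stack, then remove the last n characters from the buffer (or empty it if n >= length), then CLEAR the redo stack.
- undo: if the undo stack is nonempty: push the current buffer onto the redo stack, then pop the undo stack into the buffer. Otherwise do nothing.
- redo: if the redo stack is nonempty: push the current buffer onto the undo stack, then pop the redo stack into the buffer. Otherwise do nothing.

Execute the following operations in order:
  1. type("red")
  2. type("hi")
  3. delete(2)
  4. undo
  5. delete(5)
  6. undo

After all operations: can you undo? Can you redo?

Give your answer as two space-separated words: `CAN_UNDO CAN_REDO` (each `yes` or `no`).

After op 1 (type): buf='red' undo_depth=1 redo_depth=0
After op 2 (type): buf='redhi' undo_depth=2 redo_depth=0
After op 3 (delete): buf='red' undo_depth=3 redo_depth=0
After op 4 (undo): buf='redhi' undo_depth=2 redo_depth=1
After op 5 (delete): buf='(empty)' undo_depth=3 redo_depth=0
After op 6 (undo): buf='redhi' undo_depth=2 redo_depth=1

Answer: yes yes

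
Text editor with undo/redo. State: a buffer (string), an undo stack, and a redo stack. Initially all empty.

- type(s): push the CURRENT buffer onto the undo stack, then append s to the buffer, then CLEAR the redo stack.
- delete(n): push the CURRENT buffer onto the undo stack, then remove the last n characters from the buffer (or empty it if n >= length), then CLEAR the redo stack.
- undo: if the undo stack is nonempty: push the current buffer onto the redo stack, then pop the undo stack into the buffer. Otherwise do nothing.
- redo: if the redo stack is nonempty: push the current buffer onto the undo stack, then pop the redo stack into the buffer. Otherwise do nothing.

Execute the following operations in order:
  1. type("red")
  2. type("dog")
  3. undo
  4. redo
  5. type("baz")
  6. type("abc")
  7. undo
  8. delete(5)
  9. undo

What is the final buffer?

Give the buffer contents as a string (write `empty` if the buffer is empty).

Answer: reddogbaz

Derivation:
After op 1 (type): buf='red' undo_depth=1 redo_depth=0
After op 2 (type): buf='reddog' undo_depth=2 redo_depth=0
After op 3 (undo): buf='red' undo_depth=1 redo_depth=1
After op 4 (redo): buf='reddog' undo_depth=2 redo_depth=0
After op 5 (type): buf='reddogbaz' undo_depth=3 redo_depth=0
After op 6 (type): buf='reddogbazabc' undo_depth=4 redo_depth=0
After op 7 (undo): buf='reddogbaz' undo_depth=3 redo_depth=1
After op 8 (delete): buf='redd' undo_depth=4 redo_depth=0
After op 9 (undo): buf='reddogbaz' undo_depth=3 redo_depth=1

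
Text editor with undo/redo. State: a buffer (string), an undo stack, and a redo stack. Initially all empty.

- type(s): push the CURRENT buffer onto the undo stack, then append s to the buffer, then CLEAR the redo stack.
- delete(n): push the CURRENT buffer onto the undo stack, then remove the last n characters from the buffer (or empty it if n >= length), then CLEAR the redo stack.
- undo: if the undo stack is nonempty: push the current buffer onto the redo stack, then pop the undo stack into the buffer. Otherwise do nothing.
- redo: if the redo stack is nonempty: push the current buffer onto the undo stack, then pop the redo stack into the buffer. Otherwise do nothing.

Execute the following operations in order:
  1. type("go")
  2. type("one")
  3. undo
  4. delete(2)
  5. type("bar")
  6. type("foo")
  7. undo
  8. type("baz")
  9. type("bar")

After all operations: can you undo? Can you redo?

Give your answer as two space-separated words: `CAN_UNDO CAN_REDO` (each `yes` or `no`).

After op 1 (type): buf='go' undo_depth=1 redo_depth=0
After op 2 (type): buf='goone' undo_depth=2 redo_depth=0
After op 3 (undo): buf='go' undo_depth=1 redo_depth=1
After op 4 (delete): buf='(empty)' undo_depth=2 redo_depth=0
After op 5 (type): buf='bar' undo_depth=3 redo_depth=0
After op 6 (type): buf='barfoo' undo_depth=4 redo_depth=0
After op 7 (undo): buf='bar' undo_depth=3 redo_depth=1
After op 8 (type): buf='barbaz' undo_depth=4 redo_depth=0
After op 9 (type): buf='barbazbar' undo_depth=5 redo_depth=0

Answer: yes no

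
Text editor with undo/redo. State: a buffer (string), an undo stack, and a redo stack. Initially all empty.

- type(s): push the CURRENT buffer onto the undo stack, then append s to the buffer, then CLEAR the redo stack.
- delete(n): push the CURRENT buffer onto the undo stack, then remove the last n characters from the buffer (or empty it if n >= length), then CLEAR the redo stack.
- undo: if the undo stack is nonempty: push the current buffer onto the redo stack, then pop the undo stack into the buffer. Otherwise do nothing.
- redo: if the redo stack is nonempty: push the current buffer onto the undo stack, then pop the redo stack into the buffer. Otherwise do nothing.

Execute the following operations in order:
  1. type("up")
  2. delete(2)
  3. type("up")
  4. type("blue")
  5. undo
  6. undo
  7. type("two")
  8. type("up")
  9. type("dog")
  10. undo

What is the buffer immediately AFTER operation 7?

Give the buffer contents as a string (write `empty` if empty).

Answer: two

Derivation:
After op 1 (type): buf='up' undo_depth=1 redo_depth=0
After op 2 (delete): buf='(empty)' undo_depth=2 redo_depth=0
After op 3 (type): buf='up' undo_depth=3 redo_depth=0
After op 4 (type): buf='upblue' undo_depth=4 redo_depth=0
After op 5 (undo): buf='up' undo_depth=3 redo_depth=1
After op 6 (undo): buf='(empty)' undo_depth=2 redo_depth=2
After op 7 (type): buf='two' undo_depth=3 redo_depth=0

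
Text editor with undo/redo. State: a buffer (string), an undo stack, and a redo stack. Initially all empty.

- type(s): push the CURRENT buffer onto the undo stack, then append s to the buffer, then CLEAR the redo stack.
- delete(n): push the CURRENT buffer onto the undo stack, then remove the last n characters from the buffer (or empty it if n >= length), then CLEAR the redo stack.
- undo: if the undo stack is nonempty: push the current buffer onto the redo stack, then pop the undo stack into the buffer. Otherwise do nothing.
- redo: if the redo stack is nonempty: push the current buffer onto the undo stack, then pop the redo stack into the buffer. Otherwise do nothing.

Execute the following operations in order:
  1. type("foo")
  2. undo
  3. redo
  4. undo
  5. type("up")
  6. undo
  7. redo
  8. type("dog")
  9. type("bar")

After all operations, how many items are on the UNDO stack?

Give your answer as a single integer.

After op 1 (type): buf='foo' undo_depth=1 redo_depth=0
After op 2 (undo): buf='(empty)' undo_depth=0 redo_depth=1
After op 3 (redo): buf='foo' undo_depth=1 redo_depth=0
After op 4 (undo): buf='(empty)' undo_depth=0 redo_depth=1
After op 5 (type): buf='up' undo_depth=1 redo_depth=0
After op 6 (undo): buf='(empty)' undo_depth=0 redo_depth=1
After op 7 (redo): buf='up' undo_depth=1 redo_depth=0
After op 8 (type): buf='updog' undo_depth=2 redo_depth=0
After op 9 (type): buf='updogbar' undo_depth=3 redo_depth=0

Answer: 3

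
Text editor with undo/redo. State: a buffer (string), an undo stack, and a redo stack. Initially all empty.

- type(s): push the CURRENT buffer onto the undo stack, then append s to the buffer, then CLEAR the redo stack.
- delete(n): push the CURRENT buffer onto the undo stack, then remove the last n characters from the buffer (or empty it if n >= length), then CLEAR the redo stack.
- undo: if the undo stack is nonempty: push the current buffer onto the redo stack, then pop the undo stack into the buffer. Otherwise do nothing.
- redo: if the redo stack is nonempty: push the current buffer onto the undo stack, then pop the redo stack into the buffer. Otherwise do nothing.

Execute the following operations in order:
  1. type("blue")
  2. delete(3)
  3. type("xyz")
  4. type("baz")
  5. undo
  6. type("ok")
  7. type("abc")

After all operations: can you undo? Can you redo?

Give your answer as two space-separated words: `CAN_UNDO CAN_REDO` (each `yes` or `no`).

After op 1 (type): buf='blue' undo_depth=1 redo_depth=0
After op 2 (delete): buf='b' undo_depth=2 redo_depth=0
After op 3 (type): buf='bxyz' undo_depth=3 redo_depth=0
After op 4 (type): buf='bxyzbaz' undo_depth=4 redo_depth=0
After op 5 (undo): buf='bxyz' undo_depth=3 redo_depth=1
After op 6 (type): buf='bxyzok' undo_depth=4 redo_depth=0
After op 7 (type): buf='bxyzokabc' undo_depth=5 redo_depth=0

Answer: yes no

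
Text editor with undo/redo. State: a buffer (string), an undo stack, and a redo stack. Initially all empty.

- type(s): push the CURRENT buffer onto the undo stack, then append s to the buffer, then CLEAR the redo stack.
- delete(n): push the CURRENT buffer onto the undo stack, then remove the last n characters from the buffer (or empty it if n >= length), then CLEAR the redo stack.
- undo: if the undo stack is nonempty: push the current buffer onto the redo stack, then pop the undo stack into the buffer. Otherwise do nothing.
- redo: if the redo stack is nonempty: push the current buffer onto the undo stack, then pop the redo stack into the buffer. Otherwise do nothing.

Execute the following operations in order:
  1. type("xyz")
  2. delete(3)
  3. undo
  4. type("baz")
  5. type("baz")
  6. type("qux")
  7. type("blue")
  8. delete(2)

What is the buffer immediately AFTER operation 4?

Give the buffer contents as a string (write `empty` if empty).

After op 1 (type): buf='xyz' undo_depth=1 redo_depth=0
After op 2 (delete): buf='(empty)' undo_depth=2 redo_depth=0
After op 3 (undo): buf='xyz' undo_depth=1 redo_depth=1
After op 4 (type): buf='xyzbaz' undo_depth=2 redo_depth=0

Answer: xyzbaz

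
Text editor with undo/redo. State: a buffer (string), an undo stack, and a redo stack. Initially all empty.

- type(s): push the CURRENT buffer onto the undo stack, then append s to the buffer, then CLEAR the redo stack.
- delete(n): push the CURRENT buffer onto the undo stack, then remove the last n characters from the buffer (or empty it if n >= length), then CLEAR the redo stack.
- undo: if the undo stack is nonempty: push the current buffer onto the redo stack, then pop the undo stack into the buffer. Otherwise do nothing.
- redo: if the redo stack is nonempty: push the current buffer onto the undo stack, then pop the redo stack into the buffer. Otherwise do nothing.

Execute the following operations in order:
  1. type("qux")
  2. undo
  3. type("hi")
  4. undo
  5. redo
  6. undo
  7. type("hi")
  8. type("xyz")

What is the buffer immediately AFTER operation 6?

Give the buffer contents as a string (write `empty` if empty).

Answer: empty

Derivation:
After op 1 (type): buf='qux' undo_depth=1 redo_depth=0
After op 2 (undo): buf='(empty)' undo_depth=0 redo_depth=1
After op 3 (type): buf='hi' undo_depth=1 redo_depth=0
After op 4 (undo): buf='(empty)' undo_depth=0 redo_depth=1
After op 5 (redo): buf='hi' undo_depth=1 redo_depth=0
After op 6 (undo): buf='(empty)' undo_depth=0 redo_depth=1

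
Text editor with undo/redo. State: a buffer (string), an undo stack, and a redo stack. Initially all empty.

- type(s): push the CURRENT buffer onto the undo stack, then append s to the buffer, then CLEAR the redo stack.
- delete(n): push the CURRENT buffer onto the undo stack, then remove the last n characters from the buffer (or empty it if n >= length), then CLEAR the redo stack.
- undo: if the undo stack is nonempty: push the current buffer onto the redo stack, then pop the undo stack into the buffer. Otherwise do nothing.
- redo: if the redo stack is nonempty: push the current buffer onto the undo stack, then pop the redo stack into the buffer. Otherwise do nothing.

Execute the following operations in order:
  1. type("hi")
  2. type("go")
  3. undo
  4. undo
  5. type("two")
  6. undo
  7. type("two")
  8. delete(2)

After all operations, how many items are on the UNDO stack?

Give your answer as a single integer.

After op 1 (type): buf='hi' undo_depth=1 redo_depth=0
After op 2 (type): buf='higo' undo_depth=2 redo_depth=0
After op 3 (undo): buf='hi' undo_depth=1 redo_depth=1
After op 4 (undo): buf='(empty)' undo_depth=0 redo_depth=2
After op 5 (type): buf='two' undo_depth=1 redo_depth=0
After op 6 (undo): buf='(empty)' undo_depth=0 redo_depth=1
After op 7 (type): buf='two' undo_depth=1 redo_depth=0
After op 8 (delete): buf='t' undo_depth=2 redo_depth=0

Answer: 2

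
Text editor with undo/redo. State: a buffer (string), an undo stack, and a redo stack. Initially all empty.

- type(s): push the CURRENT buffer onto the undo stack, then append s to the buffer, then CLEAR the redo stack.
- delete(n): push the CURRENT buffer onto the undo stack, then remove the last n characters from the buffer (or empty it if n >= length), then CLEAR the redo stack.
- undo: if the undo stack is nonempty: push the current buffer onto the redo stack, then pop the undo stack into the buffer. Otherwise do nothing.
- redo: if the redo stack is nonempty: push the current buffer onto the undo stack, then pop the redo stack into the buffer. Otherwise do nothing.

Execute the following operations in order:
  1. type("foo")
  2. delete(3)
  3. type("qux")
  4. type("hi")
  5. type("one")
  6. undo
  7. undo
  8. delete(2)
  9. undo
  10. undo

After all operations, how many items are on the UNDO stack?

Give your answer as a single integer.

Answer: 2

Derivation:
After op 1 (type): buf='foo' undo_depth=1 redo_depth=0
After op 2 (delete): buf='(empty)' undo_depth=2 redo_depth=0
After op 3 (type): buf='qux' undo_depth=3 redo_depth=0
After op 4 (type): buf='quxhi' undo_depth=4 redo_depth=0
After op 5 (type): buf='quxhione' undo_depth=5 redo_depth=0
After op 6 (undo): buf='quxhi' undo_depth=4 redo_depth=1
After op 7 (undo): buf='qux' undo_depth=3 redo_depth=2
After op 8 (delete): buf='q' undo_depth=4 redo_depth=0
After op 9 (undo): buf='qux' undo_depth=3 redo_depth=1
After op 10 (undo): buf='(empty)' undo_depth=2 redo_depth=2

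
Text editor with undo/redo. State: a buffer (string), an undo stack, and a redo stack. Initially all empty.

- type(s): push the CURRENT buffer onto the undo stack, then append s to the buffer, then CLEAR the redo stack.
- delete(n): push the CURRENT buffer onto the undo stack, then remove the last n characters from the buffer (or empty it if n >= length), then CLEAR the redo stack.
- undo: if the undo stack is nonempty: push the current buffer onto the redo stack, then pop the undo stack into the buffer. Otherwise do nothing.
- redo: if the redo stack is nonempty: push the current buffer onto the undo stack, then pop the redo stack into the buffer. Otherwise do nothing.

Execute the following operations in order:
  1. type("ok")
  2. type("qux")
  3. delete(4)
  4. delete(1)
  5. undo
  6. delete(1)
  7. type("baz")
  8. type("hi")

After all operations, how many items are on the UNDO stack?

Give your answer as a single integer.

Answer: 6

Derivation:
After op 1 (type): buf='ok' undo_depth=1 redo_depth=0
After op 2 (type): buf='okqux' undo_depth=2 redo_depth=0
After op 3 (delete): buf='o' undo_depth=3 redo_depth=0
After op 4 (delete): buf='(empty)' undo_depth=4 redo_depth=0
After op 5 (undo): buf='o' undo_depth=3 redo_depth=1
After op 6 (delete): buf='(empty)' undo_depth=4 redo_depth=0
After op 7 (type): buf='baz' undo_depth=5 redo_depth=0
After op 8 (type): buf='bazhi' undo_depth=6 redo_depth=0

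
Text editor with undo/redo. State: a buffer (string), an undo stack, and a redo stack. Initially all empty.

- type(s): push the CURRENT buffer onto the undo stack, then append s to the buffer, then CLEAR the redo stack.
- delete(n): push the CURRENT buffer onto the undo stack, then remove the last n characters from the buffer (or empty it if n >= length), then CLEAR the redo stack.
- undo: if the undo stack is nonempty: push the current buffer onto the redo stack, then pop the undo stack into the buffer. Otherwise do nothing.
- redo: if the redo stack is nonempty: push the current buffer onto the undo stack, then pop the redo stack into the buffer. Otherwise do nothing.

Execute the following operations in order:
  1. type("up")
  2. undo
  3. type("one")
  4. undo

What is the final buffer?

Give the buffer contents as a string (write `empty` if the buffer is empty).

Answer: empty

Derivation:
After op 1 (type): buf='up' undo_depth=1 redo_depth=0
After op 2 (undo): buf='(empty)' undo_depth=0 redo_depth=1
After op 3 (type): buf='one' undo_depth=1 redo_depth=0
After op 4 (undo): buf='(empty)' undo_depth=0 redo_depth=1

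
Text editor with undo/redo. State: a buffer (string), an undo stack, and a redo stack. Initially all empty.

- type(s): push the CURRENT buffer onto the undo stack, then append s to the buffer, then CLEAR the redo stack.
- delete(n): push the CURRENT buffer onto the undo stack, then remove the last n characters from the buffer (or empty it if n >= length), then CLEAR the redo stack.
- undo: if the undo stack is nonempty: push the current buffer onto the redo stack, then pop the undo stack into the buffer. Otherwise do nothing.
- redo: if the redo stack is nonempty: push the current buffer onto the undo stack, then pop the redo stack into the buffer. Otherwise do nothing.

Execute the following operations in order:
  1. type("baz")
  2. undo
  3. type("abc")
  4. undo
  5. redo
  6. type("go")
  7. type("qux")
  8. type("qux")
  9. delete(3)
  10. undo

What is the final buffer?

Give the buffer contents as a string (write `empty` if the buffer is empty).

Answer: abcgoquxqux

Derivation:
After op 1 (type): buf='baz' undo_depth=1 redo_depth=0
After op 2 (undo): buf='(empty)' undo_depth=0 redo_depth=1
After op 3 (type): buf='abc' undo_depth=1 redo_depth=0
After op 4 (undo): buf='(empty)' undo_depth=0 redo_depth=1
After op 5 (redo): buf='abc' undo_depth=1 redo_depth=0
After op 6 (type): buf='abcgo' undo_depth=2 redo_depth=0
After op 7 (type): buf='abcgoqux' undo_depth=3 redo_depth=0
After op 8 (type): buf='abcgoquxqux' undo_depth=4 redo_depth=0
After op 9 (delete): buf='abcgoqux' undo_depth=5 redo_depth=0
After op 10 (undo): buf='abcgoquxqux' undo_depth=4 redo_depth=1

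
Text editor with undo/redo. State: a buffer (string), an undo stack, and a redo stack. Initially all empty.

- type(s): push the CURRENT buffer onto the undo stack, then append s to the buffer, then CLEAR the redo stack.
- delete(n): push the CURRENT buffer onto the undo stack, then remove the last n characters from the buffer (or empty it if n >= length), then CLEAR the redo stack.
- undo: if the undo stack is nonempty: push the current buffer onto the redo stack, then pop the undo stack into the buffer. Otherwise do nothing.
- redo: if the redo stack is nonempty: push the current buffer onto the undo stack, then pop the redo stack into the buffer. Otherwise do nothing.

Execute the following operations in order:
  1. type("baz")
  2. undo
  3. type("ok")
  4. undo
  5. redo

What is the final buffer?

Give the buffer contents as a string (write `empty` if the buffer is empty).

After op 1 (type): buf='baz' undo_depth=1 redo_depth=0
After op 2 (undo): buf='(empty)' undo_depth=0 redo_depth=1
After op 3 (type): buf='ok' undo_depth=1 redo_depth=0
After op 4 (undo): buf='(empty)' undo_depth=0 redo_depth=1
After op 5 (redo): buf='ok' undo_depth=1 redo_depth=0

Answer: ok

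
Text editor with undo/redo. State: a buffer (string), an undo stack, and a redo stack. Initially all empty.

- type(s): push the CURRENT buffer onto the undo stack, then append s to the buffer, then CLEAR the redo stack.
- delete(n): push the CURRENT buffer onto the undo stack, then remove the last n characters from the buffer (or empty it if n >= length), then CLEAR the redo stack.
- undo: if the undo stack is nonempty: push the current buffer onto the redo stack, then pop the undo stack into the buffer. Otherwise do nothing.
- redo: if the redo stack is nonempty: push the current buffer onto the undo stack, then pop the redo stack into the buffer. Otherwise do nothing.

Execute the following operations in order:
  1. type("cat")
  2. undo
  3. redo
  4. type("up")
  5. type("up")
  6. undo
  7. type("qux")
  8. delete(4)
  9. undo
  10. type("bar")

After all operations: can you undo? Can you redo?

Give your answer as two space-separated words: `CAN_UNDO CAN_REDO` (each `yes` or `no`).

Answer: yes no

Derivation:
After op 1 (type): buf='cat' undo_depth=1 redo_depth=0
After op 2 (undo): buf='(empty)' undo_depth=0 redo_depth=1
After op 3 (redo): buf='cat' undo_depth=1 redo_depth=0
After op 4 (type): buf='catup' undo_depth=2 redo_depth=0
After op 5 (type): buf='catupup' undo_depth=3 redo_depth=0
After op 6 (undo): buf='catup' undo_depth=2 redo_depth=1
After op 7 (type): buf='catupqux' undo_depth=3 redo_depth=0
After op 8 (delete): buf='catu' undo_depth=4 redo_depth=0
After op 9 (undo): buf='catupqux' undo_depth=3 redo_depth=1
After op 10 (type): buf='catupquxbar' undo_depth=4 redo_depth=0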